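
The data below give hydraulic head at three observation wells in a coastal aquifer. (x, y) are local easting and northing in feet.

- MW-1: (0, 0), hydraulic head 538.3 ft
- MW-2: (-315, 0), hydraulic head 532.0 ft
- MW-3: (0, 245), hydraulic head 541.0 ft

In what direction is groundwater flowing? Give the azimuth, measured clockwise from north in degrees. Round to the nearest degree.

∂h/∂x = (532.0 − 538.3) / (-315 − 0) = +0.02000
∂h/∂y = (541.0 − 538.3) / (245 − 0) = +0.01102
Flow direction (−∇h) has components (-0.02000 E, -0.01102 N).
Azimuth = atan2(E, N) = atan2(-0.02000, -0.01102) = 241.1° ≈ 241°.

241°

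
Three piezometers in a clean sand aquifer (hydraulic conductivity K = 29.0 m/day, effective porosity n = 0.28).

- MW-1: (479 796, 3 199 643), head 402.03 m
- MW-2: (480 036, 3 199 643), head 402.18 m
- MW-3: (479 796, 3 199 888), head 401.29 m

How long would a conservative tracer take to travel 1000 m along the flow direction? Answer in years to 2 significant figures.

∂h/∂x = (402.18 − 402.03) / (480036 − 479796) = +0.0006250
∂h/∂y = (401.29 − 402.03) / (3199888 − 3199643) = -0.003020
|∇h| = √(0.0006250² + -0.003020²) = 0.003084
Seepage velocity v = K·i/n = 29.0 × 0.003084 / 0.28 = 0.3194 m/day.
t = 1000 / 0.3194 = 3131 days = 8.57 years.

8.6 years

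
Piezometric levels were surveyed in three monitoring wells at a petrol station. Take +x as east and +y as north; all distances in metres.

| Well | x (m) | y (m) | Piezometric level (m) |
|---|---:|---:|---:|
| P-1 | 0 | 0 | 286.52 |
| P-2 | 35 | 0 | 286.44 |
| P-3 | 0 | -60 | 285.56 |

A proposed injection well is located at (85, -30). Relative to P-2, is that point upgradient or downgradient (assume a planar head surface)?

∂h/∂x = (286.44 − 286.52) / (35 − 0) = -0.002286
∂h/∂y = (285.56 − 286.52) / (-60 − 0) = +0.01600
Head at (85, -30) = 286.52 + (-0.002286)·(85) + (+0.01600)·(-30) = 285.85 m.
That is lower than the 286.44 m at P-2, so the point is downgradient.

downgradient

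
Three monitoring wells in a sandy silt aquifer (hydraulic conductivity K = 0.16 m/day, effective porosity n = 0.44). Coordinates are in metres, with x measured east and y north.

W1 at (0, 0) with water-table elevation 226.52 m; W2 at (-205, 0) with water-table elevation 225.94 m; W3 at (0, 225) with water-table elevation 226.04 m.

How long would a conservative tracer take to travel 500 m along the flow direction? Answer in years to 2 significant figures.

∂h/∂x = (225.94 − 226.52) / (-205 − 0) = +0.002829
∂h/∂y = (226.04 − 226.52) / (225 − 0) = -0.002133
|∇h| = √(0.002829² + -0.002133²) = 0.003543
Seepage velocity v = K·i/n = 0.16 × 0.003543 / 0.44 = 0.001288 m/day.
t = 500 / 0.001288 = 3.882e+05 days = 1.06e+03 years.

1100 years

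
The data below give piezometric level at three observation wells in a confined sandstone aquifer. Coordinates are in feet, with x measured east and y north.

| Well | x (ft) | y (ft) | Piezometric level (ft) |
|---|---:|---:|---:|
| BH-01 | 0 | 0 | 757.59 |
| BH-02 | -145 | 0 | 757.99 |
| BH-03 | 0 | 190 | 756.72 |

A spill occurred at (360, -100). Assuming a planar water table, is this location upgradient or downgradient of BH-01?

∂h/∂x = (757.99 − 757.59) / (-145 − 0) = -0.002759
∂h/∂y = (756.72 − 757.59) / (190 − 0) = -0.004579
Head at (360, -100) = 757.59 + (-0.002759)·(360) + (-0.004579)·(-100) = 757.05 ft.
That is lower than the 757.59 ft at BH-01, so the point is downgradient.

downgradient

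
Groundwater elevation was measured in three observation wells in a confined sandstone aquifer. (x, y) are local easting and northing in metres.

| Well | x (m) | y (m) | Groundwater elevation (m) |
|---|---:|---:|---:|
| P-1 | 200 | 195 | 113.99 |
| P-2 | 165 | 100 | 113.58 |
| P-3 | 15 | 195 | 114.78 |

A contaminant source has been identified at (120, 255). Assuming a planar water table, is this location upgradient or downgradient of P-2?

Three-point gradient (reference P-1): Δ to P-2 = (-35, -95, -0.41), Δ to P-3 = (-185, 0, +0.79).
∂h/∂x = -0.004270, ∂h/∂y = +0.005889 (det = -17575).
Head at (120, 255) = 113.99 + (-0.004270)·(-80) + (+0.005889)·(60) = 114.68 m.
That is higher than the 113.58 m at P-2, so the point is upgradient.

upgradient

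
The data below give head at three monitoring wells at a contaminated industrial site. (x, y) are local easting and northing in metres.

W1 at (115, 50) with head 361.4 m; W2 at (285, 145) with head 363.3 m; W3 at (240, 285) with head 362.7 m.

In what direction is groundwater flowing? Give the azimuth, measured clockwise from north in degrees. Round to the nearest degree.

273°

Three-point gradient (reference W1): Δ to W2 = (170, 95, +1.9), Δ to W3 = (125, 235, +1.3).
∂h/∂x = +0.01150, ∂h/∂y = -0.0005877 (det = 28075).
Flow direction (−∇h) has components (-0.01150 E, +0.0005877 N).
Azimuth = atan2(E, N) = atan2(-0.01150, +0.0005877) = 272.9° ≈ 273°.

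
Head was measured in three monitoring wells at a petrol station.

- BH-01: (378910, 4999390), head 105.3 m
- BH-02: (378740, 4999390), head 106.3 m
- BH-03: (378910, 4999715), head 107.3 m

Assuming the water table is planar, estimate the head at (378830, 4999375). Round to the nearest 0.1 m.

105.7 m

∂h/∂x = (106.3 − 105.3) / (378740 − 378910) = -0.005882
∂h/∂y = (107.3 − 105.3) / (4999715 − 4999390) = +0.006154
h(378830, 4999375) = 105.3 + (-0.005882)·(-80) + (+0.006154)·(-15) = 105.3 +0.471 -0.092 = 105.678 m.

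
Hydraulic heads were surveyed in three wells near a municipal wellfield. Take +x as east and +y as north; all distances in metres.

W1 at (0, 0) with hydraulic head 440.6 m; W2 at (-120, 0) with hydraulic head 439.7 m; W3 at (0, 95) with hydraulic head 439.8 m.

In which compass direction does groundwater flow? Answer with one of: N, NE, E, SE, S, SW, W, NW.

NW

∂h/∂x = (439.7 − 440.6) / (-120 − 0) = +0.007500
∂h/∂y = (439.8 − 440.6) / (95 − 0) = -0.008421
Flow = −∇h = (-0.007500 east, +0.008421 north), which points northwest.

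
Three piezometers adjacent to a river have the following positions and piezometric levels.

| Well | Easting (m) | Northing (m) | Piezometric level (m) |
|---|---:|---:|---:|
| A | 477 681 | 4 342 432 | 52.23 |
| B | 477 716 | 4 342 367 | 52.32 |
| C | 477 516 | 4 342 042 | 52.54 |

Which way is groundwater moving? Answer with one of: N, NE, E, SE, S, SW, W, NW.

With h = a·x + b·y + c and A as origin, the differences give:
  35·a + (-65)·b = +0.09
  (-165)·a + (-390)·b = +0.31
Eliminate b (×(-390) and ×(-65), subtract): -24375·a = -14.950 → a = ∂h/∂x = +0.0006133
Back-substitute: b = ∂h/∂y = -0.001054.
Flow = −∇h = (-0.0006133 east, +0.001054 north), which points northwest.

NW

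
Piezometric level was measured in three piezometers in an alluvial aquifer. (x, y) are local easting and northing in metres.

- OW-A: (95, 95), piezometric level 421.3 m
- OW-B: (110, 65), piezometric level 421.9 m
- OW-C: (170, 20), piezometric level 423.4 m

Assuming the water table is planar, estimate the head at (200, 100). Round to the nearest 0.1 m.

422.9 m

With h = a·x + b·y + c and OW-A as origin, the differences give:
  15·a + (-30)·b = +0.6
  75·a + (-75)·b = +2.1
Eliminate b (×(-75) and ×(-30), subtract): 1125·a = 18.00 → a = ∂h/∂x = +0.01600
Back-substitute: b = ∂h/∂y = -0.01200.
h(200, 100) = 421.3 + (+0.01600)·(105) + (-0.01200)·(5) = 421.3 +1.680 -0.060 = 422.920 m.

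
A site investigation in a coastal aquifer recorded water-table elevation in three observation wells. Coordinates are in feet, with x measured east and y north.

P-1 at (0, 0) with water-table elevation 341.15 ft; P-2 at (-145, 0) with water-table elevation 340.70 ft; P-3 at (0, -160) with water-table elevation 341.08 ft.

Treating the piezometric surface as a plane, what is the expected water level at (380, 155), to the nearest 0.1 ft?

342.4 ft

∂h/∂x = (340.70 − 341.15) / (-145 − 0) = +0.003103
∂h/∂y = (341.08 − 341.15) / (-160 − 0) = +0.0004375
h(380, 155) = 341.15 + (+0.003103)·(380) + (+0.0004375)·(155) = 341.15 +1.179 +0.068 = 342.397 ft.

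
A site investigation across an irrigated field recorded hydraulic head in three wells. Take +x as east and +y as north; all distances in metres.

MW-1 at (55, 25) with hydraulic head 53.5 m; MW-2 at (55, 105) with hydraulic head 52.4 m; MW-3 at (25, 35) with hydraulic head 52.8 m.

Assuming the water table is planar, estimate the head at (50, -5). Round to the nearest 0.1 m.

Differences from MW-1: to MW-2 (Δx, Δy, Δh) = (0, 80, -1.1); to MW-3 = (-30, 10, -0.7).
Solve a·Δx + b·Δy = Δh: det = 0·10 − (-30)·80 = 2400.
∂h/∂x = [(-1.1)·10 − (-0.7)·80] / 2400 = +0.01875
∂h/∂y = [0·(-0.7) − (-30)·(-1.1)] / 2400 = -0.01375
h(50, -5) = 53.5 + (+0.01875)·(-5) + (-0.01375)·(-30) = 53.5 -0.094 +0.413 = 53.819 m.

53.8 m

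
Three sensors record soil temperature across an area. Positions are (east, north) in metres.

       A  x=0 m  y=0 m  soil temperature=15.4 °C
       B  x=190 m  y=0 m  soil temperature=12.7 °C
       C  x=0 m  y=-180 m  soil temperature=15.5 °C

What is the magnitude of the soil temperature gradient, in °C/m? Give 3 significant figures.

0.0142 °C/m

∂T/∂x = (12.7 − 15.4) / (190 − 0) = -0.01421
∂T/∂y = (15.5 − 15.4) / (-180 − 0) = -0.0005556
|∇f| = √(-0.01421² + -0.0005556²) = 0.01422 °C/m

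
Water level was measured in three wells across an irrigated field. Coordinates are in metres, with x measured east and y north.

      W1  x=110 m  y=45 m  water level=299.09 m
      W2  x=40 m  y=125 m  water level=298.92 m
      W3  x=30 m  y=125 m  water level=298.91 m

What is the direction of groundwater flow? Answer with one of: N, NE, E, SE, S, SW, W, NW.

NW

Three-point gradient (reference W1): Δ to W2 = (-70, 80, -0.17), Δ to W3 = (-80, 80, -0.18).
∂h/∂x = +0.0010000, ∂h/∂y = -0.001250 (det = 800).
Flow = −∇h = (-0.0010000 east, +0.001250 north), which points northwest.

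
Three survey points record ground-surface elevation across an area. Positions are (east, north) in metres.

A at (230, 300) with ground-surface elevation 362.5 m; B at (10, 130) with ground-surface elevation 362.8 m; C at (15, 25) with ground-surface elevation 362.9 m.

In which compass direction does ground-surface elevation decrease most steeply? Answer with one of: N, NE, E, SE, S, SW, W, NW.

NE

Taking A as reference: B−A = (-220, -170, +0.3); C−A = (-215, -275, +0.4).
Determinant of the coordinate differences = (-220)·(-275) − (-215)·(-170) = 23950.
∂z/∂x = [(+0.3)·(-275) − (+0.4)·(-170)] / 23950 = -0.0006054
∂z/∂y = [(-220)·(+0.4) − (-215)·(+0.3)] / 23950 = -0.0009812
Steepest decrease is along −∇f = (+0.0006054 E, +0.0009812 N) → northeast.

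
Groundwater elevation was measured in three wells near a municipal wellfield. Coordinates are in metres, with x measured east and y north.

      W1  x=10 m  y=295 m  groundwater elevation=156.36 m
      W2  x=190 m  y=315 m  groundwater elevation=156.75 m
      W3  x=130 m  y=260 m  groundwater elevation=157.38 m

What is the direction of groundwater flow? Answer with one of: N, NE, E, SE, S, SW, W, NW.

Differences from W1: to W2 (Δx, Δy, Δh) = (180, 20, +0.39); to W3 = (120, -35, +1.02).
Determinant of the coordinate differences = 180·(-35) − 120·20 = -8700.
∂h/∂x = [(+0.39)·(-35) − (+1.02)·20] / -8700 = +0.003914
∂h/∂y = [180·(+1.02) − 120·(+0.39)] / -8700 = -0.01572
Flow = −∇h = (-0.003914 east, +0.01572 north), which points north.

N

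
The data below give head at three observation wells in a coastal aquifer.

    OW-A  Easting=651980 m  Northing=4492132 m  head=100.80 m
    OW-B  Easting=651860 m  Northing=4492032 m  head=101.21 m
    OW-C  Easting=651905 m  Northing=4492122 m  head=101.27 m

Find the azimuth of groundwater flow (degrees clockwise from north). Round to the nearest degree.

Differences from OW-A: to OW-B (Δx, Δy, Δh) = (-120, -100, +0.41); to OW-C = (-75, -10, +0.47).
Solve a·Δx + b·Δy = Δh: det = (-120)·(-10) − (-75)·(-100) = -6300.
∂h/∂x = [(+0.41)·(-10) − (+0.47)·(-100)] / -6300 = -0.006810
∂h/∂y = [(-120)·(+0.47) − (-75)·(+0.41)] / -6300 = +0.004071
Flow direction (−∇h) has components (+0.006810 E, -0.004071 N).
Azimuth = atan2(E, N) = atan2(+0.006810, -0.004071) = 120.9° ≈ 121°.

121°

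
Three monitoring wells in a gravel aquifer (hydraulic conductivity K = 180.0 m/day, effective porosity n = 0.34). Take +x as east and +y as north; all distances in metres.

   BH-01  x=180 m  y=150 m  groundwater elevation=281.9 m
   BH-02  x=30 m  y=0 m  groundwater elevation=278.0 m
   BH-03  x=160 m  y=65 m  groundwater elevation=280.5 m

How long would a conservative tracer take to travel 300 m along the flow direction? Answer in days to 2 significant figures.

Taking BH-01 as reference: BH-02−BH-01 = (-150, -150, -3.9); BH-03−BH-01 = (-20, -85, -1.4).
Solve a·Δx + b·Δy = Δh: det = (-150)·(-85) − (-20)·(-150) = 9750.
∂h/∂x = [(-3.9)·(-85) − (-1.4)·(-150)] / 9750 = +0.01246
∂h/∂y = [(-150)·(-1.4) − (-20)·(-3.9)] / 9750 = +0.01354
|∇h| = √(0.01246² + 0.01354²) = 0.0184
Seepage velocity v = K·i/n = 180.0 × 0.0184 / 0.34 = 9.741 m/day.
t = 300 / 9.741 = 30.8 days.

31 days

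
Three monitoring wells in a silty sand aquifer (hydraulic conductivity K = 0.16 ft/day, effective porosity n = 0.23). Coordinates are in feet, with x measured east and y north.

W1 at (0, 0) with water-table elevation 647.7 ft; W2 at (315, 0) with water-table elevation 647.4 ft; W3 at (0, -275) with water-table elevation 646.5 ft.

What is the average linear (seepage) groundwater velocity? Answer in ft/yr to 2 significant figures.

1.1 ft/yr

∂h/∂x = (647.4 − 647.7) / (315 − 0) = -0.0009524
∂h/∂y = (646.5 − 647.7) / (-275 − 0) = +0.004364
|∇h| = √(-0.0009524² + 0.004364²) = 0.004467
Seepage velocity v = K·i/n = 0.16 × 0.004467 / 0.23 = 0.003107 ft/day = 1.135 ft/yr.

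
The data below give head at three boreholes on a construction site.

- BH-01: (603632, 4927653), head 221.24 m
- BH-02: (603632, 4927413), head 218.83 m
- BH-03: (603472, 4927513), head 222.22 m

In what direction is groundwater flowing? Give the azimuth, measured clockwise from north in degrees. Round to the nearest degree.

124°

With h = a·x + b·y + c and BH-01 as origin, the differences give:
  0·a + (-240)·b = -2.41
  (-160)·a + (-140)·b = +0.98
Eliminate b (×(-140) and ×(-240), subtract): -38400·a = 572.600 → a = ∂h/∂x = -0.01491
Back-substitute: b = ∂h/∂y = +0.01004.
Flow direction (−∇h) has components (+0.01491 E, -0.01004 N).
Azimuth = atan2(E, N) = atan2(+0.01491, -0.01004) = 124.0° ≈ 124°.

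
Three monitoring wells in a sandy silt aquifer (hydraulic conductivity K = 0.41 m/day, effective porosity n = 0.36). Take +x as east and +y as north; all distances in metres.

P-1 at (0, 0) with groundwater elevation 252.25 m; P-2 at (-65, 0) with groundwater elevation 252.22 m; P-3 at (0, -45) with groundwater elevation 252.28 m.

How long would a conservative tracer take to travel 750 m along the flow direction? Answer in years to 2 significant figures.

2200 years

∂h/∂x = (252.22 − 252.25) / (-65 − 0) = +0.0004615
∂h/∂y = (252.28 − 252.25) / (-45 − 0) = -0.0006667
|∇h| = √(0.0004615² + -0.0006667²) = 0.0008108
Seepage velocity v = K·i/n = 0.41 × 0.0008108 / 0.36 = 0.0009234 m/day.
t = 750 / 0.0009234 = 8.122e+05 days = 2.22e+03 years.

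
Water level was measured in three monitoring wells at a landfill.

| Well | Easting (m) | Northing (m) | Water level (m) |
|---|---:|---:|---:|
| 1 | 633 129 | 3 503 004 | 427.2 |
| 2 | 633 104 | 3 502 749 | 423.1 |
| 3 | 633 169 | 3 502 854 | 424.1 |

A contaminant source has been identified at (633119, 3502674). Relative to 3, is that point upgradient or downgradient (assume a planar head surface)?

With h = a·x + b·y + c and 1 as origin, the differences give:
  (-25)·a + (-255)·b = -4.1
  40·a + (-150)·b = -3.1
Eliminate b (×(-150) and ×(-255), subtract): 13950·a = -175.50 → a = ∂h/∂x = -0.01258
Back-substitute: b = ∂h/∂y = +0.01731.
Head at (633119, 3502674) = 427.2 + (-0.01258)·(-10) + (+0.01731)·(-330) = 421.61 m.
That is lower than the 424.1 m at 3, so the point is downgradient.

downgradient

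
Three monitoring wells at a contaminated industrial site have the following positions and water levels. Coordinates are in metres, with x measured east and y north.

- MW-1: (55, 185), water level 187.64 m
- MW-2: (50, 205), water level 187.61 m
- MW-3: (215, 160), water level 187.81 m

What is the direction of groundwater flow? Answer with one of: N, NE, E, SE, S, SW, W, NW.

With h = a·x + b·y + c and MW-1 as origin, the differences give:
  (-5)·a + 20·b = -0.03
  160·a + (-25)·b = +0.17
Eliminate b (×(-25) and ×20, subtract): -3075·a = -2.650 → a = ∂h/∂x = +0.0008618
Back-substitute: b = ∂h/∂y = -0.001285.
Flow = −∇h = (-0.0008618 east, +0.001285 north), which points northwest.

NW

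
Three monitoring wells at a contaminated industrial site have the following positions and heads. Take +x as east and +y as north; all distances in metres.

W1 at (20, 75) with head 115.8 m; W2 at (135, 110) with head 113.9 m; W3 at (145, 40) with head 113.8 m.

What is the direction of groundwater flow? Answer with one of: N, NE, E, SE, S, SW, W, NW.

Three-point gradient (reference W1): Δ to W2 = (115, 35, -1.9), Δ to W3 = (125, -35, -2.0).
∂h/∂x = -0.01625, ∂h/∂y = -0.0008929 (det = -8400).
Flow = −∇h = (+0.01625 east, +0.0008929 north), which points east.

E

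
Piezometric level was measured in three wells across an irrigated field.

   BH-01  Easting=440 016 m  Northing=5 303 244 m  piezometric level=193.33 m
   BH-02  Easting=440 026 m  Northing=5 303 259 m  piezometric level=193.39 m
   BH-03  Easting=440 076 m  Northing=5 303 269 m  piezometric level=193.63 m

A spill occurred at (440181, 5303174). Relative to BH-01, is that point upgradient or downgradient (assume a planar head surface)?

With h = a·x + b·y + c and BH-01 as origin, the differences give:
  10·a + 15·b = +0.06
  60·a + 25·b = +0.30
Eliminate b (×25 and ×15, subtract): -650·a = -3.000 → a = ∂h/∂x = +0.004615
Back-substitute: b = ∂h/∂y = +0.0009231.
Head at (440181, 5303174) = 193.33 + (+0.004615)·(165) + (+0.0009231)·(-70) = 194.03 m.
That is higher than the 193.33 m at BH-01, so the point is upgradient.

upgradient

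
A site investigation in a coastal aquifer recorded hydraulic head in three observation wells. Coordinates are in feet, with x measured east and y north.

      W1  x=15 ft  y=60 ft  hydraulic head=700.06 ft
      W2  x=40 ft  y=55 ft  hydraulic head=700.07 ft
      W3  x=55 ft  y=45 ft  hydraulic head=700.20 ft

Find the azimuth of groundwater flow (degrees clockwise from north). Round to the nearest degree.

Differences from W1: to W2 (Δx, Δy, Δh) = (25, -5, +0.01); to W3 = (40, -15, +0.14).
Solve a·Δx + b·Δy = Δh: det = 25·(-15) − 40·(-5) = -175.
∂h/∂x = [(+0.01)·(-15) − (+0.14)·(-5)] / -175 = -0.003143
∂h/∂y = [25·(+0.14) − 40·(+0.01)] / -175 = -0.01771
Flow direction (−∇h) has components (+0.003143 E, +0.01771 N).
Azimuth = atan2(E, N) = atan2(+0.003143, +0.01771) = 10.1° ≈ 010°.

010°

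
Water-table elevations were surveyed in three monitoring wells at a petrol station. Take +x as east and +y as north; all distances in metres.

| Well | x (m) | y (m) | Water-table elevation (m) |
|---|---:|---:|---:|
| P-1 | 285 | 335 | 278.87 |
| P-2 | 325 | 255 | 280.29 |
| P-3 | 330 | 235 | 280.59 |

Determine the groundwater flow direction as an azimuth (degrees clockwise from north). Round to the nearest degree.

318°

Taking P-1 as reference: P-2−P-1 = (40, -80, +1.42); P-3−P-1 = (45, -100, +1.72).
Solve a·Δx + b·Δy = Δh: det = 40·(-100) − 45·(-80) = -400.
∂h/∂x = [(+1.42)·(-100) − (+1.72)·(-80)] / -400 = +0.01100
∂h/∂y = [40·(+1.72) − 45·(+1.42)] / -400 = -0.01225
Flow direction (−∇h) has components (-0.01100 E, +0.01225 N).
Azimuth = atan2(E, N) = atan2(-0.01100, +0.01225) = 318.1° ≈ 318°.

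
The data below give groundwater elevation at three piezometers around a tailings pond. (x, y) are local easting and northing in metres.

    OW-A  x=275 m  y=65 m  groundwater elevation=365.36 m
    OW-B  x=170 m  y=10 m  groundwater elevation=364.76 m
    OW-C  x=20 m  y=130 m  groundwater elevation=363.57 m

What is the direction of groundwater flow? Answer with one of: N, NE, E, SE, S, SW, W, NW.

W

With h = a·x + b·y + c and OW-A as origin, the differences give:
  (-105)·a + (-55)·b = -0.60
  (-255)·a + 65·b = -1.79
Eliminate b (×65 and ×(-55), subtract): -20850·a = -137.450 → a = ∂h/∂x = +0.006592
Back-substitute: b = ∂h/∂y = -0.001676.
Flow = −∇h = (-0.006592 east, +0.001676 north), which points west.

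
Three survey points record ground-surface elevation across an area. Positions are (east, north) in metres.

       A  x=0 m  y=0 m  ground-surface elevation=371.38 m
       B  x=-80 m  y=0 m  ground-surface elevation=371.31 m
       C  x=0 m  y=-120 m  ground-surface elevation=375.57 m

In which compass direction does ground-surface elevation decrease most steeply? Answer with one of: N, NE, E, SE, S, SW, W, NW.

∂z/∂x = (371.31 − 371.38) / (-80 − 0) = +0.0008750
∂z/∂y = (375.57 − 371.38) / (-120 − 0) = -0.03492
Steepest decrease is along −∇f = (-0.0008750 E, +0.03492 N) → north.

N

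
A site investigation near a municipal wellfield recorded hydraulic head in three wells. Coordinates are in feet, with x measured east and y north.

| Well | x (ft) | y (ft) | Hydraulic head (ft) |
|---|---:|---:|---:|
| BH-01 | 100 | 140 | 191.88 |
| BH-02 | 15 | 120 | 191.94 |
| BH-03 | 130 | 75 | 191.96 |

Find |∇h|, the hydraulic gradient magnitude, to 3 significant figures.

Differences from BH-01: to BH-02 (Δx, Δy, Δh) = (-85, -20, +0.06); to BH-03 = (30, -65, +0.08).
Solve a·Δx + b·Δy = Δh: det = (-85)·(-65) − 30·(-20) = 6125.
∂h/∂x = [(+0.06)·(-65) − (+0.08)·(-20)] / 6125 = -0.0003755
∂h/∂y = [(-85)·(+0.08) − 30·(+0.06)] / 6125 = -0.001404
|∇h| = √(-0.0003755² + -0.001404²) = 0.001453

0.00145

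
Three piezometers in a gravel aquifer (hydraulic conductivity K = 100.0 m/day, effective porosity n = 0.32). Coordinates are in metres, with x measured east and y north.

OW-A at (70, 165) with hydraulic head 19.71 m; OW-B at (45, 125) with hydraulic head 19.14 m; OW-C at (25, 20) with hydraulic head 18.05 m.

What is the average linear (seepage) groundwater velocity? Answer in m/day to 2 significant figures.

3.9 m/day

Differences from OW-A: to OW-B (Δx, Δy, Δh) = (-25, -40, -0.57); to OW-C = (-45, -145, -1.66).
Solve a·Δx + b·Δy = Δh: det = (-25)·(-145) − (-45)·(-40) = 1825.
∂h/∂x = [(-0.57)·(-145) − (-1.66)·(-40)] / 1825 = +0.008904
∂h/∂y = [(-25)·(-1.66) − (-45)·(-0.57)] / 1825 = +0.008685
|∇h| = √(0.008904² + 0.008685²) = 0.01244
Seepage velocity v = K·i/n = 100.0 × 0.01244 / 0.32 = 3.887 m/day.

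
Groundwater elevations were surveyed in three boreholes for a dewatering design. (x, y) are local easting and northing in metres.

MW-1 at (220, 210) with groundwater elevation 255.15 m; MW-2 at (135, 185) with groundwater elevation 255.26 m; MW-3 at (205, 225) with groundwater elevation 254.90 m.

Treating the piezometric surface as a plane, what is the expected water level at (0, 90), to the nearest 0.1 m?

256.2 m

With h = a·x + b·y + c and MW-1 as origin, the differences give:
  (-85)·a + (-25)·b = +0.11
  (-15)·a + 15·b = -0.25
Eliminate b (×15 and ×(-25), subtract): -1650·a = -4.600 → a = ∂h/∂x = +0.002788
Back-substitute: b = ∂h/∂y = -0.01388.
h(0, 90) = 255.15 + (+0.002788)·(-220) + (-0.01388)·(-120) = 255.15 -0.613 +1.665 = 256.202 m.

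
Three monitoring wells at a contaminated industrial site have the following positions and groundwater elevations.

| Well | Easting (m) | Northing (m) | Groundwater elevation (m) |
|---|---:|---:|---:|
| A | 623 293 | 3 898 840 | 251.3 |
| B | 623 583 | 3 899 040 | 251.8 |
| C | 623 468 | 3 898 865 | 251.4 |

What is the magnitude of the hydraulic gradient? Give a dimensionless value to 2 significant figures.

0.0021

Taking A as reference: B−A = (290, 200, +0.5); C−A = (175, 25, +0.1).
Determinant of the coordinate differences = 290·25 − 175·200 = -27750.
∂h/∂x = [(+0.5)·25 − (+0.1)·200] / -27750 = +0.0002703
∂h/∂y = [290·(+0.1) − 175·(+0.5)] / -27750 = +0.002108
|∇h| = √(0.0002703² + 0.002108²) = 0.002125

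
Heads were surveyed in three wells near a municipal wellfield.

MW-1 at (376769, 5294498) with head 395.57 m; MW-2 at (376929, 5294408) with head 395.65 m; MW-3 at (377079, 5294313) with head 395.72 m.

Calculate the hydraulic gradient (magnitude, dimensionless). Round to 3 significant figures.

0.000898

With h = a·x + b·y + c and MW-1 as origin, the differences give:
  160·a + (-90)·b = +0.08
  310·a + (-185)·b = +0.15
Eliminate b (×(-185) and ×(-90), subtract): -1700·a = -1.300 → a = ∂h/∂x = +0.0007647
Back-substitute: b = ∂h/∂y = +0.0004706.
|∇h| = √(0.0007647² + 0.0004706²) = 0.0008979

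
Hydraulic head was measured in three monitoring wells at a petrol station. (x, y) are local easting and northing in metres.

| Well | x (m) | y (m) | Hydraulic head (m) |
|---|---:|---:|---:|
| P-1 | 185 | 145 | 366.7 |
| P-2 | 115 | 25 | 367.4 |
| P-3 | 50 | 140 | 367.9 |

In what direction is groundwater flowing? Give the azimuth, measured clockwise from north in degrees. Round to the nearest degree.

With h = a·x + b·y + c and P-1 as origin, the differences give:
  (-70)·a + (-120)·b = +0.7
  (-135)·a + (-5)·b = +1.2
Eliminate b (×(-5) and ×(-120), subtract): -15850·a = 140.50 → a = ∂h/∂x = -0.008864
Back-substitute: b = ∂h/∂y = -0.0006625.
Flow direction (−∇h) has components (+0.008864 E, +0.0006625 N).
Azimuth = atan2(E, N) = atan2(+0.008864, +0.0006625) = 85.7° ≈ 086°.

086°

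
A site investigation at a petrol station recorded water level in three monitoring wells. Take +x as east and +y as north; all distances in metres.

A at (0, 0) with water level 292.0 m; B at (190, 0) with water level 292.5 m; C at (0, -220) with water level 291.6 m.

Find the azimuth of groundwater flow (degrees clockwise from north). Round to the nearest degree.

235°

∂h/∂x = (292.5 − 292.0) / (190 − 0) = +0.002632
∂h/∂y = (291.6 − 292.0) / (-220 − 0) = +0.001818
Flow direction (−∇h) has components (-0.002632 E, -0.001818 N).
Azimuth = atan2(E, N) = atan2(-0.002632, -0.001818) = 235.4° ≈ 235°.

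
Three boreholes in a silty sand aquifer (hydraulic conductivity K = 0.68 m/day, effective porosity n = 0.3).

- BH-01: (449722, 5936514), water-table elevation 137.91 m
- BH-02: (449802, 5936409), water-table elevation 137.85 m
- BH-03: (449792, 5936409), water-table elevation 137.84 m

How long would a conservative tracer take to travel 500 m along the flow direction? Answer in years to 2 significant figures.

Differences from BH-01: to BH-02 (Δx, Δy, Δh) = (80, -105, -0.06); to BH-03 = (70, -105, -0.07).
Determinant of the coordinate differences = 80·(-105) − 70·(-105) = -1050.
∂h/∂x = [(-0.06)·(-105) − (-0.07)·(-105)] / -1050 = +0.0010000
∂h/∂y = [80·(-0.07) − 70·(-0.06)] / -1050 = +0.001333
|∇h| = √(0.0010000² + 0.001333²) = 0.001666
Seepage velocity v = K·i/n = 0.68 × 0.001666 / 0.3 = 0.003776 m/day.
t = 500 / 0.003776 = 1.324e+05 days = 362 years.

360 years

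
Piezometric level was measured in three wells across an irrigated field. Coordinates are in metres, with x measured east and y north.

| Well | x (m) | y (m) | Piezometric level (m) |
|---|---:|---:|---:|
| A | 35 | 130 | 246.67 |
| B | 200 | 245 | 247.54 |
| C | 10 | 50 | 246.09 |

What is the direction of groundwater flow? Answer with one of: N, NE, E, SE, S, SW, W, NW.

Three-point gradient (reference A): Δ to B = (165, 115, +0.87), Δ to C = (-25, -80, -0.58).
∂h/∂x = +0.0002809, ∂h/∂y = +0.007162 (det = -10325).
Flow = −∇h = (-0.0002809 east, -0.007162 north), which points south.

S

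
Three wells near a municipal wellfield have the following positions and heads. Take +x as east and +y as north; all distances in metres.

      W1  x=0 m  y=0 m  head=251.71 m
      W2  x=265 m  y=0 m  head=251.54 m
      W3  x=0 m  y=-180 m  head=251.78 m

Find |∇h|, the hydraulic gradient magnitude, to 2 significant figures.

0.00075

∂h/∂x = (251.54 − 251.71) / (265 − 0) = -0.0006415
∂h/∂y = (251.78 − 251.71) / (-180 − 0) = -0.0003889
|∇h| = √(-0.0006415² + -0.0003889²) = 0.0007502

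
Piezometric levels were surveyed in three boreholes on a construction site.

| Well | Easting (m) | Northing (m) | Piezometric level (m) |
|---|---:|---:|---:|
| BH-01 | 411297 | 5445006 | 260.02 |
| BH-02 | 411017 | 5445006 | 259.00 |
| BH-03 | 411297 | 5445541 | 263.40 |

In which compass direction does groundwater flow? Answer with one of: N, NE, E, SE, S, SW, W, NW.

∂h/∂x = (259.00 − 260.02) / (411017 − 411297) = +0.003643
∂h/∂y = (263.40 − 260.02) / (5445541 − 5445006) = +0.006318
Flow = −∇h = (-0.003643 east, -0.006318 north), which points southwest.

SW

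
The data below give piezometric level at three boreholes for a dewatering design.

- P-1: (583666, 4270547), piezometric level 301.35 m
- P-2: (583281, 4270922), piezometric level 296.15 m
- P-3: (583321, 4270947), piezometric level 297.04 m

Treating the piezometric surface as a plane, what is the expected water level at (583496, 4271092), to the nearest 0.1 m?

301.1 m

With h = a·x + b·y + c and P-1 as origin, the differences give:
  (-385)·a + 375·b = -5.20
  (-345)·a + 400·b = -4.31
Eliminate b (×400 and ×375, subtract): -24625·a = -463.750 → a = ∂h/∂x = +0.01883
Back-substitute: b = ∂h/∂y = +0.005468.
h(583496, 4271092) = 301.35 + (+0.01883)·(-170) + (+0.005468)·(545) = 301.35 -3.202 +2.980 = 301.129 m.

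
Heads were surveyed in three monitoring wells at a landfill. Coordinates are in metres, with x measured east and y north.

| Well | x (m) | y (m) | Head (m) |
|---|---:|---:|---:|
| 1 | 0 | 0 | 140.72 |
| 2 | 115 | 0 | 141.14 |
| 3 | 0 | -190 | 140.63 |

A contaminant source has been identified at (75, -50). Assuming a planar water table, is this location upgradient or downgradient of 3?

∂h/∂x = (141.14 − 140.72) / (115 − 0) = +0.003652
∂h/∂y = (140.63 − 140.72) / (-190 − 0) = +0.0004737
Head at (75, -50) = 140.72 + (+0.003652)·(75) + (+0.0004737)·(-50) = 140.97 m.
That is higher than the 140.63 m at 3, so the point is upgradient.

upgradient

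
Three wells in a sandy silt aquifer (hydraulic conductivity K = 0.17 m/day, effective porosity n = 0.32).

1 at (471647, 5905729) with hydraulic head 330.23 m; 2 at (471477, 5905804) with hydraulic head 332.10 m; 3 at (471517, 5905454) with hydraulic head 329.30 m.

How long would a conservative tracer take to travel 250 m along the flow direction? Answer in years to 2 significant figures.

120 years

Differences from 1: to 2 (Δx, Δy, Δh) = (-170, 75, +1.87); to 3 = (-130, -275, -0.93).
Determinant of the coordinate differences = (-170)·(-275) − (-130)·75 = 56500.
∂h/∂x = [(+1.87)·(-275) − (-0.93)·75] / 56500 = -0.007867
∂h/∂y = [(-170)·(-0.93) − (-130)·(+1.87)] / 56500 = +0.007101
|∇h| = √(-0.007867² + 0.007101²) = 0.0106
Seepage velocity v = K·i/n = 0.17 × 0.0106 / 0.32 = 0.005631 m/day.
t = 250 / 0.005631 = 4.44e+04 days = 122 years.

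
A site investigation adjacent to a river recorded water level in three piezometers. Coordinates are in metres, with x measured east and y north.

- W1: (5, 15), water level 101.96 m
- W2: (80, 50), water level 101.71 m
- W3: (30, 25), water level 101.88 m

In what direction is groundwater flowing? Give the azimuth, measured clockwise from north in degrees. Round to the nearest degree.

Taking W1 as reference: W2−W1 = (75, 35, -0.25); W3−W1 = (25, 10, -0.08).
Solve a·Δx + b·Δy = Δh: det = 75·10 − 25·35 = -125.
∂h/∂x = [(-0.25)·10 − (-0.08)·35] / -125 = -0.002400
∂h/∂y = [75·(-0.08) − 25·(-0.25)] / -125 = -0.002000
Flow direction (−∇h) has components (+0.002400 E, +0.002000 N).
Azimuth = atan2(E, N) = atan2(+0.002400, +0.002000) = 50.2° ≈ 050°.

050°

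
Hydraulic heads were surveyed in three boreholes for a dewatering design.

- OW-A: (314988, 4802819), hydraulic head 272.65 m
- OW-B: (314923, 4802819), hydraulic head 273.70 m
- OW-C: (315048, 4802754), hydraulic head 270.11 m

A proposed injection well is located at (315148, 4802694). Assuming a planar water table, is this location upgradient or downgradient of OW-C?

downgradient

With h = a·x + b·y + c and OW-A as origin, the differences give:
  (-65)·a + 0·b = +1.05
  60·a + (-65)·b = -2.54
Eliminate b (×(-65) and ×0, subtract): 4225·a = -68.250 → a = ∂h/∂x = -0.01615
Back-substitute: b = ∂h/∂y = +0.02417.
Head at (315148, 4802694) = 272.65 + (-0.01615)·(160) + (+0.02417)·(-125) = 267.04 m.
That is lower than the 270.11 m at OW-C, so the point is downgradient.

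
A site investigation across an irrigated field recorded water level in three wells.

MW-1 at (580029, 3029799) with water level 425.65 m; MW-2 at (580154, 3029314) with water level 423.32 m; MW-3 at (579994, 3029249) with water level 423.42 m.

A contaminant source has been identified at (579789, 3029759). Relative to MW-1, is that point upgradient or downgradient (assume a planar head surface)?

upgradient

Differences from MW-1: to MW-2 (Δx, Δy, Δh) = (125, -485, -2.33); to MW-3 = (-35, -550, -2.23).
Solve a·Δx + b·Δy = Δh: det = 125·(-550) − (-35)·(-485) = -85725.
∂h/∂x = [(-2.33)·(-550) − (-2.23)·(-485)] / -85725 = -0.002332
∂h/∂y = [125·(-2.23) − (-35)·(-2.33)] / -85725 = +0.004203
Head at (579789, 3029759) = 425.65 + (-0.002332)·(-240) + (+0.004203)·(-40) = 426.04 m.
That is higher than the 425.65 m at MW-1, so the point is upgradient.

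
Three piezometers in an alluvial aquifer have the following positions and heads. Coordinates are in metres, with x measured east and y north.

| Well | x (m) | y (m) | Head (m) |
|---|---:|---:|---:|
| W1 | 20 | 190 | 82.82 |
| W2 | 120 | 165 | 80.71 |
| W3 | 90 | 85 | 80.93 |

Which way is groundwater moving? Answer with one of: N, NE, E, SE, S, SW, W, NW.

Differences from W1: to W2 (Δx, Δy, Δh) = (100, -25, -2.11); to W3 = (70, -105, -1.89).
Solve a·Δx + b·Δy = Δh: det = 100·(-105) − 70·(-25) = -8750.
∂h/∂x = [(-2.11)·(-105) − (-1.89)·(-25)] / -8750 = -0.01992
∂h/∂y = [100·(-1.89) − 70·(-2.11)] / -8750 = +0.004720
Flow = −∇h = (+0.01992 east, -0.004720 north), which points east.

E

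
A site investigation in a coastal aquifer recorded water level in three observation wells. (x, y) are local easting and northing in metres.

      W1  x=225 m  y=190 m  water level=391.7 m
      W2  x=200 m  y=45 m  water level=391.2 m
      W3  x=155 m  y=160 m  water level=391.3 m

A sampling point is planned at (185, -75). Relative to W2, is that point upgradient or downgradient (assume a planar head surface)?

Three-point gradient (reference W1): Δ to W2 = (-25, -145, -0.5), Δ to W3 = (-70, -30, -0.4).
∂h/∂x = +0.004574, ∂h/∂y = +0.002660 (det = -9400).
Head at (185, -75) = 391.7 + (+0.004574)·(-40) + (+0.002660)·(-265) = 390.81 m.
That is lower than the 391.2 m at W2, so the point is downgradient.

downgradient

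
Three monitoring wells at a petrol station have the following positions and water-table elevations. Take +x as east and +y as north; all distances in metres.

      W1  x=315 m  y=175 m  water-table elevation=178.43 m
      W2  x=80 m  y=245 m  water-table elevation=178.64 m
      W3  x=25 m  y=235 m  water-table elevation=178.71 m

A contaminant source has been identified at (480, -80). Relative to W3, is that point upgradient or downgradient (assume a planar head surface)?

With h = a·x + b·y + c and W1 as origin, the differences give:
  (-235)·a + 70·b = +0.21
  (-290)·a + 60·b = +0.28
Eliminate b (×60 and ×70, subtract): 6200·a = -7.000 → a = ∂h/∂x = -0.001129
Back-substitute: b = ∂h/∂y = -0.0007903.
Head at (480, -80) = 178.43 + (-0.001129)·(165) + (-0.0007903)·(-255) = 178.45 m.
That is lower than the 178.71 m at W3, so the point is downgradient.

downgradient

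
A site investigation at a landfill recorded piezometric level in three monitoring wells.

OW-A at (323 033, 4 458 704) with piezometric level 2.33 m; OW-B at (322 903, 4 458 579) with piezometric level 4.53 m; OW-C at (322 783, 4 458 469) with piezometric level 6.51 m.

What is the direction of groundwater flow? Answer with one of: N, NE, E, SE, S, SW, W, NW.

Three-point gradient (reference OW-A): Δ to OW-B = (-130, -125, +2.20), Δ to OW-C = (-250, -235, +4.18).
∂h/∂x = -0.007857, ∂h/∂y = -0.009429 (det = -700).
Flow = −∇h = (+0.007857 east, +0.009429 north), which points northeast.

NE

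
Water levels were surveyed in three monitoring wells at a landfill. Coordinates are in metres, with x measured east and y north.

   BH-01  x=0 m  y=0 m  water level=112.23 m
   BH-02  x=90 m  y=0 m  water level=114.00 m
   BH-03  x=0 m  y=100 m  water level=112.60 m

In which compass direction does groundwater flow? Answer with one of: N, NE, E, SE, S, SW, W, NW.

∂h/∂x = (114.00 − 112.23) / (90 − 0) = +0.01967
∂h/∂y = (112.60 − 112.23) / (100 − 0) = +0.003700
Flow = −∇h = (-0.01967 east, -0.003700 north), which points west.

W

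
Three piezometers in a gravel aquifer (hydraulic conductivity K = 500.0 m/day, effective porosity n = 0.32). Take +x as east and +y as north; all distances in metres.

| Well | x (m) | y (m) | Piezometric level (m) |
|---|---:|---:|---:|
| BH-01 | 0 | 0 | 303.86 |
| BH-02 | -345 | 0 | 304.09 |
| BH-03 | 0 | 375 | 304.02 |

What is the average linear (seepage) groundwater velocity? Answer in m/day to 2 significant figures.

∂h/∂x = (304.09 − 303.86) / (-345 − 0) = -0.0006667
∂h/∂y = (304.02 − 303.86) / (375 − 0) = +0.0004267
|∇h| = √(-0.0006667² + 0.0004267²) = 0.0007916
Seepage velocity v = K·i/n = 500.0 × 0.0007916 / 0.32 = 1.237 m/day.

1.2 m/day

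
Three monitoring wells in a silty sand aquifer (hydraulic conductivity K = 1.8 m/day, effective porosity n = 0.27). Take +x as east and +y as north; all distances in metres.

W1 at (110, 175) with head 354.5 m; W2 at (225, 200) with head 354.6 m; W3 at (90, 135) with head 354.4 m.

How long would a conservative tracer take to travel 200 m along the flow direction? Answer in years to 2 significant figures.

35 years

Taking W1 as reference: W2−W1 = (115, 25, +0.1); W3−W1 = (-20, -40, -0.1).
Determinant of the coordinate differences = 115·(-40) − (-20)·25 = -4100.
∂h/∂x = [(+0.1)·(-40) − (-0.1)·25] / -4100 = +0.0003659
∂h/∂y = [115·(-0.1) − (-20)·(+0.1)] / -4100 = +0.002317
|∇h| = √(0.0003659² + 0.002317²) = 0.002346
Seepage velocity v = K·i/n = 1.8 × 0.002346 / 0.27 = 0.01564 m/day.
t = 200 / 0.01564 = 1.279e+04 days = 35 years.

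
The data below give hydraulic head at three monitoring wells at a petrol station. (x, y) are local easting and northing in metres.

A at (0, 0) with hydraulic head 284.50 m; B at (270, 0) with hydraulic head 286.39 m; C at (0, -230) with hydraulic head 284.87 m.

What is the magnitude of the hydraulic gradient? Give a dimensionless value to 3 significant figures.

∂h/∂x = (286.39 − 284.50) / (270 − 0) = +0.007000
∂h/∂y = (284.87 − 284.50) / (-230 − 0) = -0.001609
|∇h| = √(0.007000² + -0.001609²) = 0.007183

0.00718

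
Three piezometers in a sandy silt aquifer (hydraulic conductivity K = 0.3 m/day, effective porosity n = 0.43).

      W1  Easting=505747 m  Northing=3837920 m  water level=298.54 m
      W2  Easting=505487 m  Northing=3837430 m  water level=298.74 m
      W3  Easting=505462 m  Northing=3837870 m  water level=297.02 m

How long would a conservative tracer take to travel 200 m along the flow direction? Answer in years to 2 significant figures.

110 years

Three-point gradient (reference W1): Δ to W2 = (-260, -490, +0.20), Δ to W3 = (-285, -50, -1.52).
∂h/∂x = +0.005960, ∂h/∂y = -0.003570 (det = -126650).
|∇h| = √(0.005960² + -0.003570²) = 0.006947
Seepage velocity v = K·i/n = 0.3 × 0.006947 / 0.43 = 0.004847 m/day.
t = 200 / 0.004847 = 4.126e+04 days = 113 years.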